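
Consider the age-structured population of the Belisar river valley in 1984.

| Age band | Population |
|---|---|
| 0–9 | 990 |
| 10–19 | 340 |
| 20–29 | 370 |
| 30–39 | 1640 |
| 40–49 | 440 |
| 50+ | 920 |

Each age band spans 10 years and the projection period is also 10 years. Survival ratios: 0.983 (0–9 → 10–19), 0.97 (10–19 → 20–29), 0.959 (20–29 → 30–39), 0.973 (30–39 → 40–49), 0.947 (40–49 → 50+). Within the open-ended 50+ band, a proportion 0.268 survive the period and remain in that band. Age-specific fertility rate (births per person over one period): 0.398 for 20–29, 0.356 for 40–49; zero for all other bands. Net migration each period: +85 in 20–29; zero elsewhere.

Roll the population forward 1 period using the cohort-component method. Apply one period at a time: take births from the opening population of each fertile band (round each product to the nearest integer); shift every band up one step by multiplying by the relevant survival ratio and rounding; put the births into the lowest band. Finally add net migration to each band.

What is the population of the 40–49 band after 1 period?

[period 1]
Births: 370 × 0.398 = 147, 440 × 0.356 = 157 → 304
10–19: 990 × 0.983 = 973
20–29: 340 × 0.97 = 330
30–39: 370 × 0.959 = 355
40–49: 1640 × 0.973 = 1596
50+: 440 × 0.947 + 920 × 0.268 = 417 + 247 = 664
Net migration: 20–29 + 85 → 415
Giving 304 / 973 / 415 / 355 / 1596 / 664.

1596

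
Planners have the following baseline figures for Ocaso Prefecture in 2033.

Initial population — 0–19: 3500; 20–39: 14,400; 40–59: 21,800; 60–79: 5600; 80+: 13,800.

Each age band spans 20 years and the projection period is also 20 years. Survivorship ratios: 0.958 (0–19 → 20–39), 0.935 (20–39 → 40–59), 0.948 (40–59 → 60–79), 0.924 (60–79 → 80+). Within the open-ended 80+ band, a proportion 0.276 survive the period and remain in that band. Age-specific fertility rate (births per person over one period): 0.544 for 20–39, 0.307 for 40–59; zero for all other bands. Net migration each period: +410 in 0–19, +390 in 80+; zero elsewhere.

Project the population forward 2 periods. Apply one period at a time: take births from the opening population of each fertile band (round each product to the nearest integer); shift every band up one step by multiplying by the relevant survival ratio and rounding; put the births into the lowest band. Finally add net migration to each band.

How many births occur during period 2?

[period 1]
Births: 14400 × 0.544 = 7834, 21800 × 0.307 = 6693 — total 14527
20–39: 3500 × 0.958 = 3353
40–59: 14400 × 0.935 = 13464
60–79: 21800 × 0.948 = 20666
80+: 5600 × 0.924 + 13800 × 0.276 = 5174 + 3809 = 8983
Net migration: 0–19 + 410 → 14937; 80+ + 390 → 9373
Population now: 0–19=14937, 20–39=3353, 40–59=13464, 60–79=20666, 80+=9373
[period 2]
Births: 3353 × 0.544 = 1824, 13464 × 0.307 = 4133 — total 5957
20–39: 14937 × 0.958 = 14310
40–59: 3353 × 0.935 = 3135
60–79: 13464 × 0.948 = 12764
80+: 20666 × 0.924 + 9373 × 0.276 = 19095 + 2587 = 21682
Net migration: 0–19 + 410 → 6367; 80+ + 390 → 22072
Population now: 0–19=6367, 20–39=14310, 40–59=3135, 60–79=12764, 80+=22072

5957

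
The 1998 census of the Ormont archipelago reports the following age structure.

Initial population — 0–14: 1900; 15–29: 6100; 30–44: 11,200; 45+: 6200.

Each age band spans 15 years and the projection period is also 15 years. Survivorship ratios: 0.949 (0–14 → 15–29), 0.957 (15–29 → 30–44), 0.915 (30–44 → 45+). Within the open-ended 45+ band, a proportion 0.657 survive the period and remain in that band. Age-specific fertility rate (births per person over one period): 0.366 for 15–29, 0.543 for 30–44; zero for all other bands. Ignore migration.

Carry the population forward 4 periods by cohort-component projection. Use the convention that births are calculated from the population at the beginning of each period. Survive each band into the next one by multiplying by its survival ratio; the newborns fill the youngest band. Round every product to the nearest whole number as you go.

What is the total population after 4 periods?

After projecting period 1:
Births: 6100 * 0.366 = 2233  |  11200 * 0.543 = 6082 → total 8315
15–29: 1900 * 0.949 = 1803
30–44: 6100 * 0.957 = 5838
45+: 11200 * 0.915 + 6200 * 0.657 = 10248 + 4073 = 14321
→ [8315, 1803, 5838, 14321]
After projecting period 2:
Births: 1803 * 0.366 = 660  |  5838 * 0.543 = 3170 → total 3830
15–29: 8315 * 0.949 = 7891
30–44: 1803 * 0.957 = 1725
45+: 5838 * 0.915 + 14321 * 0.657 = 5342 + 9409 = 14751
→ [3830, 7891, 1725, 14751]
After projecting period 3:
Births: 7891 * 0.366 = 2888  |  1725 * 0.543 = 937 → total 3825
15–29: 3830 * 0.949 = 3635
30–44: 7891 * 0.957 = 7552
45+: 1725 * 0.915 + 14751 * 0.657 = 1578 + 9691 = 11269
→ [3825, 3635, 7552, 11269]
After projecting period 4:
Births: 3635 * 0.366 = 1330  |  7552 * 0.543 = 4101 → total 5431
15–29: 3825 * 0.949 = 3630
30–44: 3635 * 0.957 = 3479
45+: 7552 * 0.915 + 11269 * 0.657 = 6910 + 7404 = 14314
→ [5431, 3630, 3479, 14314]
Total after period 4: 5431 + 3630 + 3479 + 14314 = 26854

26854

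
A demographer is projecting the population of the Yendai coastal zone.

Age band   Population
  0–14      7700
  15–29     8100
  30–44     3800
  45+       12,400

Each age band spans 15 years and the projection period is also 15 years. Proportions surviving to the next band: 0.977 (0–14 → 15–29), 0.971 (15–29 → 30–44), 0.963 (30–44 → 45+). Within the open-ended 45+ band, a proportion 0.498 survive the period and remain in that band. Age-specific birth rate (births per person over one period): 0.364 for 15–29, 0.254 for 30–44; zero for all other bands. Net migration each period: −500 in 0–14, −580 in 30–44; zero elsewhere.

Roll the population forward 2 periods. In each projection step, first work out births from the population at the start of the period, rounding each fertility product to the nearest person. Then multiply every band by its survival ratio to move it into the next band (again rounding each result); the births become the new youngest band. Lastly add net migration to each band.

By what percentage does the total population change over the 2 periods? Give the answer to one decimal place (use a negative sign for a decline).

Period 1:
Births: 8100 × 0.364 = 2948 ; 3800 × 0.254 = 965 → 3913
15–29: 7700 × 0.977 = 7523
30–44: 8100 × 0.971 = 7865
45+: 3800 × 0.963 + 12400 × 0.498 = 3659 + 6175 = 9834
Net migration: 0–14 − 500 → 3413; 30–44 − 580 → 7285
Population now: 0–14=3413, 15–29=7523, 30–44=7285, 45+=9834
Period 2:
Births: 7523 × 0.364 = 2738 ; 7285 × 0.254 = 1850 → 4588
15–29: 3413 × 0.977 = 3335
30–44: 7523 × 0.971 = 7305
45+: 7285 × 0.963 + 9834 × 0.498 = 7015 + 4897 = 11912
Net migration: 0–14 − 500 → 4088; 30–44 − 580 → 6725
Population now: 0–14=4088, 15–29=3335, 30–44=6725, 45+=11912
Total: 32000 → 26060; change = -5940; percentage change = -18.6%

-18.6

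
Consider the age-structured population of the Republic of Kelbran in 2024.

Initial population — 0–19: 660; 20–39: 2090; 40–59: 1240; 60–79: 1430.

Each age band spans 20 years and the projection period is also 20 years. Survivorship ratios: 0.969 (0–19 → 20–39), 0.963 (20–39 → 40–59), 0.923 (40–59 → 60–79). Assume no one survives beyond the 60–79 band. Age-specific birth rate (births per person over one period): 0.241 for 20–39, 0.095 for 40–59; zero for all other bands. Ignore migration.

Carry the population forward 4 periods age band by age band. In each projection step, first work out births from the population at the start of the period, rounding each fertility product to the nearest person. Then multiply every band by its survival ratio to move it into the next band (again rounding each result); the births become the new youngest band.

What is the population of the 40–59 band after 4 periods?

322

Call the groups 1 to 4, youngest first.
— Period 1 —
Births: 2090 × 0.241 = 504  |  1240 × 0.095 = 118 → total 622
Group 2: 660 × 0.969 = 640
Group 3: 2090 × 0.963 = 2013
Group 4: 1240 × 0.923 = 1145
Giving 622 / 640 / 2013 / 1145.
— Period 2 —
Births: 640 × 0.241 = 154  |  2013 × 0.095 = 191 → total 345
Group 2: 622 × 0.969 = 603
Group 3: 640 × 0.963 = 616
Group 4: 2013 × 0.923 = 1858
Giving 345 / 603 / 616 / 1858.
— Period 3 —
Births: 603 × 0.241 = 145  |  616 × 0.095 = 59 → total 204
Group 2: 345 × 0.969 = 334
Group 3: 603 × 0.963 = 581
Group 4: 616 × 0.923 = 569
Giving 204 / 334 / 581 / 569.
— Period 4 —
Births: 334 × 0.241 = 80  |  581 × 0.095 = 55 → total 135
Group 2: 204 × 0.969 = 198
Group 3: 334 × 0.963 = 322
Group 4: 581 × 0.923 = 536
Giving 135 / 198 / 322 / 536.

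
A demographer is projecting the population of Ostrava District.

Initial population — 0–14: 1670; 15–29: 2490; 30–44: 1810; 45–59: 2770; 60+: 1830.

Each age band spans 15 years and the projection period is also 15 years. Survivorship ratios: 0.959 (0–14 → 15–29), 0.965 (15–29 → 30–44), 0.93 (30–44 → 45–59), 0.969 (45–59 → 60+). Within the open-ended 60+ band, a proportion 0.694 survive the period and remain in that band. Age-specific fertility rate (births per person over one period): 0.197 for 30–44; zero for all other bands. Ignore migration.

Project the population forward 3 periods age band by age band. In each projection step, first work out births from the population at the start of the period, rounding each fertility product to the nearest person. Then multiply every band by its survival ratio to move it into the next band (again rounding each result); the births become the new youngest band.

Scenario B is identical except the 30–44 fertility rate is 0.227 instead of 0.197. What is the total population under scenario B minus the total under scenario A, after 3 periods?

165

Call the groups 1 to 5, youngest first.
— Period 1 —
Births: 1810 * 0.197 = 357
Group 2: 1670 * 0.959 = 1602
Group 3: 2490 * 0.965 = 2403
Group 4: 1810 * 0.93 = 1683
Group 5: 2770 * 0.969 + 1830 * 0.694 = 2684 + 1270 = 3954
→ [357, 1602, 2403, 1683, 3954]
— Period 2 —
Births: 2403 * 0.197 = 473
Group 2: 357 * 0.959 = 342
Group 3: 1602 * 0.965 = 1546
Group 4: 2403 * 0.93 = 2235
Group 5: 1683 * 0.969 + 3954 * 0.694 = 1631 + 2744 = 4375
→ [473, 342, 1546, 2235, 4375]
— Period 3 —
Births: 1546 * 0.197 = 305
Group 2: 473 * 0.959 = 454
Group 3: 342 * 0.965 = 330
Group 4: 1546 * 0.93 = 1438
Group 5: 2235 * 0.969 + 4375 * 0.694 = 2166 + 3036 = 5202
→ [305, 454, 330, 1438, 5202]
Scenario A total after 3 periods: 7729
Scenario B projection —
— Period 1 —
Births: 1810 * 0.227 = 411
Group 2: 1670 * 0.959 = 1602
Group 3: 2490 * 0.965 = 2403
Group 4: 1810 * 0.93 = 1683
Group 5: 2770 * 0.969 + 1830 * 0.694 = 2684 + 1270 = 3954
→ [411, 1602, 2403, 1683, 3954]
— Period 2 —
Births: 2403 * 0.227 = 545
Group 2: 411 * 0.959 = 394
Group 3: 1602 * 0.965 = 1546
Group 4: 2403 * 0.93 = 2235
Group 5: 1683 * 0.969 + 3954 * 0.694 = 1631 + 2744 = 4375
→ [545, 394, 1546, 2235, 4375]
— Period 3 —
Births: 1546 * 0.227 = 351
Group 2: 545 * 0.959 = 523
Group 3: 394 * 0.965 = 380
Group 4: 1546 * 0.93 = 1438
Group 5: 2235 * 0.969 + 4375 * 0.694 = 2166 + 3036 = 5202
→ [351, 523, 380, 1438, 5202]
Scenario B total after 3 periods: 7894
Difference B − A = 7894 − 7729 = 165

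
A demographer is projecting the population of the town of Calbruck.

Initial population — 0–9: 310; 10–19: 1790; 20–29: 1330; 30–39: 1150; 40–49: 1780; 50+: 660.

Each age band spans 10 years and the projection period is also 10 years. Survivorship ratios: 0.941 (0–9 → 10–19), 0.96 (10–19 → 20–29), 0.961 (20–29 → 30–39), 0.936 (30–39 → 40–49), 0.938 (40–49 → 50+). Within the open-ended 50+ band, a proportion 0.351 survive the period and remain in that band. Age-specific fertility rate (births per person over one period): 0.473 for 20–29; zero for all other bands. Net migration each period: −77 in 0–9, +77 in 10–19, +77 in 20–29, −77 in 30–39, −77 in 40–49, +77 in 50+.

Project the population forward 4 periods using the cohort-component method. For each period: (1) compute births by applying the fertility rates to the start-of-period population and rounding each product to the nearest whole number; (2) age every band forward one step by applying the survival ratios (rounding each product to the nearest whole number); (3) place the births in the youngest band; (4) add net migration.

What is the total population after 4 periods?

(Groups numbered youngest = 1 to oldest = 6.)
[period 1]
Births: 1330 × 0.473 = 629
Group 2: 310 × 0.941 = 292
Group 3: 1790 × 0.96 = 1718
Group 4: 1330 × 0.961 = 1278
Group 5: 1150 × 0.936 = 1076
Group 6: 1780 × 0.938 + 660 × 0.351 = 1670 + 232 = 1902
Net migration: Group 1 − 77 → 552; Group 2 + 77 → 369; Group 3 + 77 → 1795; Group 4 − 77 → 1201; Group 5 − 77 → 999; Group 6 + 77 → 1979
Giving 552 / 369 / 1795 / 1201 / 999 / 1979.
[period 2]
Births: 1795 × 0.473 = 849
Group 2: 552 × 0.941 = 519
Group 3: 369 × 0.96 = 354
Group 4: 1795 × 0.961 = 1725
Group 5: 1201 × 0.936 = 1124
Group 6: 999 × 0.938 + 1979 × 0.351 = 937 + 695 = 1632
Net migration: Group 1 − 77 → 772; Group 2 + 77 → 596; Group 3 + 77 → 431; Group 4 − 77 → 1648; Group 5 − 77 → 1047; Group 6 + 77 → 1709
Giving 772 / 596 / 431 / 1648 / 1047 / 1709.
[period 3]
Births: 431 × 0.473 = 204
Group 2: 772 × 0.941 = 726
Group 3: 596 × 0.96 = 572
Group 4: 431 × 0.961 = 414
Group 5: 1648 × 0.936 = 1543
Group 6: 1047 × 0.938 + 1709 × 0.351 = 982 + 600 = 1582
Net migration: Group 1 − 77 → 127; Group 2 + 77 → 803; Group 3 + 77 → 649; Group 4 − 77 → 337; Group 5 − 77 → 1466; Group 6 + 77 → 1659
Giving 127 / 803 / 649 / 337 / 1466 / 1659.
[period 4]
Births: 649 × 0.473 = 307
Group 2: 127 × 0.941 = 120
Group 3: 803 × 0.96 = 771
Group 4: 649 × 0.961 = 624
Group 5: 337 × 0.936 = 315
Group 6: 1466 × 0.938 + 1659 × 0.351 = 1375 + 582 = 1957
Net migration: Group 1 − 77 → 230; Group 2 + 77 → 197; Group 3 + 77 → 848; Group 4 − 77 → 547; Group 5 − 77 → 238; Group 6 + 77 → 2034
Giving 230 / 197 / 848 / 547 / 238 / 2034.
Total after period 4: 230 + 197 + 848 + 547 + 238 + 2034 = 4094

4094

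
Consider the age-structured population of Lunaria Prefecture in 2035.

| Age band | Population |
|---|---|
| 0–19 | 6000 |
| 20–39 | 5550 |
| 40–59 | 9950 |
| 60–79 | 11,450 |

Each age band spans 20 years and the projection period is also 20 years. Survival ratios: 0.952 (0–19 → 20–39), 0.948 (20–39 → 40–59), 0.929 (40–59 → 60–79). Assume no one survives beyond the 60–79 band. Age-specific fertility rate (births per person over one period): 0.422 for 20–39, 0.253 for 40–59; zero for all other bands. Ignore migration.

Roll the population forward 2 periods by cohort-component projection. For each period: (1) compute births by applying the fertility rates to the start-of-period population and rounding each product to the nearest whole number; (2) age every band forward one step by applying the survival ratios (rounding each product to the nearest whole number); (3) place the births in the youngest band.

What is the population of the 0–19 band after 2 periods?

Numbering the groups 1..4 from youngest to oldest:
Period 1:
Births: 5550 × 0.422 = 2342  |  9950 × 0.253 = 2517 → total 4859
Group 2: 6000 × 0.952 = 5712
Group 3: 5550 × 0.948 = 5261
Group 4: 9950 × 0.929 = 9244
→ [4859, 5712, 5261, 9244]
Period 2:
Births: 5712 × 0.422 = 2410  |  5261 × 0.253 = 1331 → total 3741
Group 2: 4859 × 0.952 = 4626
Group 3: 5712 × 0.948 = 5415
Group 4: 5261 × 0.929 = 4887
→ [3741, 4626, 5415, 4887]

3741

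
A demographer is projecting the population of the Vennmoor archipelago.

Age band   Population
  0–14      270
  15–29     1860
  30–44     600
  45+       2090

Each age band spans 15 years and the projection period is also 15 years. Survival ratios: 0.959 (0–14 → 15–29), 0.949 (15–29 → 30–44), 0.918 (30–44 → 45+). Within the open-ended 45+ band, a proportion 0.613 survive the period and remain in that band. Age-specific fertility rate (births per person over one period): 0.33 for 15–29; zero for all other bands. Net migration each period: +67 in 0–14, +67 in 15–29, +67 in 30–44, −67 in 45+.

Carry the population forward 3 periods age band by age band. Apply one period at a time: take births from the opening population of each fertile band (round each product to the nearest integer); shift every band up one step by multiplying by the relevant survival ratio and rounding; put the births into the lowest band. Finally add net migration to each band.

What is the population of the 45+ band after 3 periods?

1931

Numbering the groups 1..4 from youngest to oldest:
[period 1]
Births: 1860 × 0.33 = 614
Group 2: 270 × 0.959 = 259
Group 3: 1860 × 0.949 = 1765
Group 4: 600 × 0.918 + 2090 × 0.613 = 551 + 1281 = 1832
Net migration: Group 1 + 67 → 681; Group 2 + 67 → 326; Group 3 + 67 → 1832; Group 4 − 67 → 1765
→ [681, 326, 1832, 1765]
[period 2]
Births: 326 × 0.33 = 108
Group 2: 681 × 0.959 = 653
Group 3: 326 × 0.949 = 309
Group 4: 1832 × 0.918 + 1765 × 0.613 = 1682 + 1082 = 2764
Net migration: Group 1 + 67 → 175; Group 2 + 67 → 720; Group 3 + 67 → 376; Group 4 − 67 → 2697
→ [175, 720, 376, 2697]
[period 3]
Births: 720 × 0.33 = 238
Group 2: 175 × 0.959 = 168
Group 3: 720 × 0.949 = 683
Group 4: 376 × 0.918 + 2697 × 0.613 = 345 + 1653 = 1998
Net migration: Group 1 + 67 → 305; Group 2 + 67 → 235; Group 3 + 67 → 750; Group 4 − 67 → 1931
→ [305, 235, 750, 1931]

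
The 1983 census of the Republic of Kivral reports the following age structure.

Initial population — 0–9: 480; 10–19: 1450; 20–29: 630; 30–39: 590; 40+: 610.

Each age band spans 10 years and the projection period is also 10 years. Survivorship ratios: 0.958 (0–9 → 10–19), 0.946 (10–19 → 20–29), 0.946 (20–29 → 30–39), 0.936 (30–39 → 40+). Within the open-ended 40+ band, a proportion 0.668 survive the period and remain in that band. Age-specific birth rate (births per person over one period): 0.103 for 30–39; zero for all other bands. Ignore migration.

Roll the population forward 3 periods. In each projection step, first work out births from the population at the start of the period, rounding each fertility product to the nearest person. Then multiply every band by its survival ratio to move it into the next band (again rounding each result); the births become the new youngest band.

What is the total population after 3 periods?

— Period 1 —
Births: 590 × 0.103 = 61
10–19: 480 × 0.958 = 460
20–29: 1450 × 0.946 = 1372
30–39: 630 × 0.946 = 596
40+: 590 × 0.936 + 610 × 0.668 = 552 + 407 = 959
→ [61, 460, 1372, 596, 959]
— Period 2 —
Births: 596 × 0.103 = 61
10–19: 61 × 0.958 = 58
20–29: 460 × 0.946 = 435
30–39: 1372 × 0.946 = 1298
40+: 596 × 0.936 + 959 × 0.668 = 558 + 641 = 1199
→ [61, 58, 435, 1298, 1199]
— Period 3 —
Births: 1298 × 0.103 = 134
10–19: 61 × 0.958 = 58
20–29: 58 × 0.946 = 55
30–39: 435 × 0.946 = 412
40+: 1298 × 0.936 + 1199 × 0.668 = 1215 + 801 = 2016
→ [134, 58, 55, 412, 2016]
Total after period 3: 134 + 58 + 55 + 412 + 2016 = 2675

2675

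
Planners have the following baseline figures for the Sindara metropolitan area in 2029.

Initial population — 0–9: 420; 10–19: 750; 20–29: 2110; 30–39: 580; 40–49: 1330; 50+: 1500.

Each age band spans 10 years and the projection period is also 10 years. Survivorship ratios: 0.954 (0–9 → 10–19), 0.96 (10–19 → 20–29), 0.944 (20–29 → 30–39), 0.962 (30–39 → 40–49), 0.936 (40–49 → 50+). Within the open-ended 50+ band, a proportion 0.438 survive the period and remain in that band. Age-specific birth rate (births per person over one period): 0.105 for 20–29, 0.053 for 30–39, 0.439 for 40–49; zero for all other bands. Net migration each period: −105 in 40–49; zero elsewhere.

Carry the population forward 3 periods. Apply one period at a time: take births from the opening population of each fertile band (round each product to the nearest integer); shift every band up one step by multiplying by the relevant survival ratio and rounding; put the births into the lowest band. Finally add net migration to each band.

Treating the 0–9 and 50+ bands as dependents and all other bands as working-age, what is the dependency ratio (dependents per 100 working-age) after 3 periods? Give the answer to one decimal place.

152.7

Let band 1 be 0–9 through band 6 = 50+.
Period 1.
Births: 2110 × 0.105 = 222, 580 × 0.053 = 31, 1330 × 0.439 = 584 → 837
Band 2: 420 × 0.954 = 401
Band 3: 750 × 0.96 = 720
Band 4: 2110 × 0.944 = 1992
Band 5: 580 × 0.962 = 558
Band 6: 1330 × 0.936 + 1500 × 0.438 = 1245 + 657 = 1902
Net migration: Band 5 − 105 → 453
End of period: [837, 401, 720, 1992, 453, 1902]
Period 2.
Births: 720 × 0.105 = 76, 1992 × 0.053 = 106, 453 × 0.439 = 199 → 381
Band 2: 837 × 0.954 = 798
Band 3: 401 × 0.96 = 385
Band 4: 720 × 0.944 = 680
Band 5: 1992 × 0.962 = 1916
Band 6: 453 × 0.936 + 1902 × 0.438 = 424 + 833 = 1257
Net migration: Band 5 − 105 → 1811
End of period: [381, 798, 385, 680, 1811, 1257]
Period 3.
Births: 385 × 0.105 = 40, 680 × 0.053 = 36, 1811 × 0.439 = 795 → 871
Band 2: 381 × 0.954 = 363
Band 3: 798 × 0.96 = 766
Band 4: 385 × 0.944 = 363
Band 5: 680 × 0.962 = 654
Band 6: 1811 × 0.936 + 1257 × 0.438 = 1695 + 551 = 2246
Net migration: Band 5 − 105 → 549
End of period: [871, 363, 766, 363, 549, 2246]
Dependents (band 0–9 + band 50+) = 871 + 2246 = 3117; working-age = 2041; ratio = 3117/2041 × 100 = 152.7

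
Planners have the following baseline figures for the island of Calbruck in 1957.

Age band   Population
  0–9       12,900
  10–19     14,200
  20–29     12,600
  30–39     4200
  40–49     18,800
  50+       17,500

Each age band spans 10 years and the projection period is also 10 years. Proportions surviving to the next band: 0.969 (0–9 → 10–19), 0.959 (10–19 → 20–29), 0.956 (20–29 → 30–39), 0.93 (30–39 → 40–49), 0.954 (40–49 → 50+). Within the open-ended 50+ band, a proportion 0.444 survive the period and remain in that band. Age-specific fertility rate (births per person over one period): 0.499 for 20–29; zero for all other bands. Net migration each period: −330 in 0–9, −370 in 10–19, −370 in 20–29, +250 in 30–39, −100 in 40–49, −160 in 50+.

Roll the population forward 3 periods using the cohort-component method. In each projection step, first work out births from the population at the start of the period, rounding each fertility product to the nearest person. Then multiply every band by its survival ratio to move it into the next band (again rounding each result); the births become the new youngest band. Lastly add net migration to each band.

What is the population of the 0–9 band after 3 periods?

5290

After projecting period 1:
Births: 12600 × 0.499 = 6287
10–19: 12900 × 0.969 = 12500
20–29: 14200 × 0.959 = 13618
30–39: 12600 × 0.956 = 12046
40–49: 4200 × 0.93 = 3906
50+: 18800 × 0.954 + 17500 × 0.444 = 17935 + 7770 = 25705
Net migration: 0–9 − 330 → 5957; 10–19 − 370 → 12130; 20–29 − 370 → 13248; 30–39 + 250 → 12296; 40–49 − 100 → 3806; 50+ − 160 → 25545
End of period: [5957, 12130, 13248, 12296, 3806, 25545]
After projecting period 2:
Births: 13248 × 0.499 = 6611
10–19: 5957 × 0.969 = 5772
20–29: 12130 × 0.959 = 11633
30–39: 13248 × 0.956 = 12665
40–49: 12296 × 0.93 = 11435
50+: 3806 × 0.954 + 25545 × 0.444 = 3631 + 11342 = 14973
Net migration: 0–9 − 330 → 6281; 10–19 − 370 → 5402; 20–29 − 370 → 11263; 30–39 + 250 → 12915; 40–49 − 100 → 11335; 50+ − 160 → 14813
End of period: [6281, 5402, 11263, 12915, 11335, 14813]
After projecting period 3:
Births: 11263 × 0.499 = 5620
10–19: 6281 × 0.969 = 6086
20–29: 5402 × 0.959 = 5181
30–39: 11263 × 0.956 = 10767
40–49: 12915 × 0.93 = 12011
50+: 11335 × 0.954 + 14813 × 0.444 = 10814 + 6577 = 17391
Net migration: 0–9 − 330 → 5290; 10–19 − 370 → 5716; 20–29 − 370 → 4811; 30–39 + 250 → 11017; 40–49 − 100 → 11911; 50+ − 160 → 17231
End of period: [5290, 5716, 4811, 11017, 11911, 17231]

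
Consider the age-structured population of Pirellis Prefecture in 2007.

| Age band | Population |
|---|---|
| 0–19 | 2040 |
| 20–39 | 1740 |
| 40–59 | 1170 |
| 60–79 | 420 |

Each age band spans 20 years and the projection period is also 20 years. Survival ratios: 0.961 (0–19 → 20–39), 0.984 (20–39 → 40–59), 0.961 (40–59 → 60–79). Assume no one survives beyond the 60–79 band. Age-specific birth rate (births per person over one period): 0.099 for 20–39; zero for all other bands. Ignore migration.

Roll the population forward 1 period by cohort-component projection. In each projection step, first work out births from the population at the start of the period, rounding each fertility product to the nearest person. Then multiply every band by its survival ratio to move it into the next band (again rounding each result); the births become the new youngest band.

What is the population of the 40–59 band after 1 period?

1712

Let band 1 be 0–19 through band 4 = 60–79.
Period 1.
Births: 1740 * 0.099 = 172
Band 2: 2040 * 0.961 = 1960
Band 3: 1740 * 0.984 = 1712
Band 4: 1170 * 0.961 = 1124
Giving 172 / 1960 / 1712 / 1124.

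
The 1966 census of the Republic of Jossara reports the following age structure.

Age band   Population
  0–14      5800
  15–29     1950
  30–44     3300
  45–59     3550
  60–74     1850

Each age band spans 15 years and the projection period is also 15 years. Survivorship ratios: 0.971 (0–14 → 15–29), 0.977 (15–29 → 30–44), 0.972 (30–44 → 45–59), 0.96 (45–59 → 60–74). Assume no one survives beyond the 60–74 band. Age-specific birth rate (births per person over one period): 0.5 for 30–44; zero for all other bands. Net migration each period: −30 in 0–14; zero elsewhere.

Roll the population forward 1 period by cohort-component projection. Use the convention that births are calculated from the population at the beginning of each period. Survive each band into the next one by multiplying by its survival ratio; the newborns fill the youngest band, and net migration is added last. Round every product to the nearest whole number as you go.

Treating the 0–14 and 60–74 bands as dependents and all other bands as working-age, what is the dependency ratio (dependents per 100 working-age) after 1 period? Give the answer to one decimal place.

[period 1]
Births: 3300 × 0.5 = 1650
15–29: 5800 × 0.971 = 5632
30–44: 1950 × 0.977 = 1905
45–59: 3300 × 0.972 = 3208
60–74: 3550 × 0.96 = 3408
Net migration: 0–14 − 30 → 1620
End of period: [1620, 5632, 1905, 3208, 3408]
Dependents (band 0–14 + band 60–74) = 1620 + 3408 = 5028; working-age = 10745; ratio = 5028/10745 × 100 = 46.8

46.8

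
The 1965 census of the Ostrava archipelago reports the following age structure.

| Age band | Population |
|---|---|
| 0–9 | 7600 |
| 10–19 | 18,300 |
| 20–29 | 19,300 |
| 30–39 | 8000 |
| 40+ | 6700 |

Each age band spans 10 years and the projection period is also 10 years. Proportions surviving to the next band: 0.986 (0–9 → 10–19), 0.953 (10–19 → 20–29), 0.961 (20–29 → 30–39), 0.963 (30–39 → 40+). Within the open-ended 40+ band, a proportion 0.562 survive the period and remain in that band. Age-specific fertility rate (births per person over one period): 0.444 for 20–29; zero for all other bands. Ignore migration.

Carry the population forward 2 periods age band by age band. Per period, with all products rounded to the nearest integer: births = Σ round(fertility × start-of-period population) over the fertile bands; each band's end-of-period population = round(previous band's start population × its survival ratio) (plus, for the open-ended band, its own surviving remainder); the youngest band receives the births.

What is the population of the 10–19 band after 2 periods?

After projecting period 1:
Births: 19300 * 0.444 = 8569
10–19: 7600 * 0.986 = 7494
20–29: 18300 * 0.953 = 17440
30–39: 19300 * 0.961 = 18547
40+: 8000 * 0.963 + 6700 * 0.562 = 7704 + 3765 = 11469
End of period: [8569, 7494, 17440, 18547, 11469]
After projecting period 2:
Births: 17440 * 0.444 = 7743
10–19: 8569 * 0.986 = 8449
20–29: 7494 * 0.953 = 7142
30–39: 17440 * 0.961 = 16760
40+: 18547 * 0.963 + 11469 * 0.562 = 17861 + 6446 = 24307
End of period: [7743, 8449, 7142, 16760, 24307]

8449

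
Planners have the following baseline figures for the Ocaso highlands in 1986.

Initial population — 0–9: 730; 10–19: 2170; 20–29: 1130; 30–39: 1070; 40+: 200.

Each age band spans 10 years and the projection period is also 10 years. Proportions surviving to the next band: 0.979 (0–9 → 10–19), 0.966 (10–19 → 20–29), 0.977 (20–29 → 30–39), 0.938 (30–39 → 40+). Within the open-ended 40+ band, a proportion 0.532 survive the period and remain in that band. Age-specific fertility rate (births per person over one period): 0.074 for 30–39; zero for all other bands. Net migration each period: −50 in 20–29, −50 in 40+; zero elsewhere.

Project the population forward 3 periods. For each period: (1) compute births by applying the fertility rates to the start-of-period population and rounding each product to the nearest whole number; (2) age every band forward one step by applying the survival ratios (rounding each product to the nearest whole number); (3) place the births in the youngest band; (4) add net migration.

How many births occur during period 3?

148

Period 1:
Births: 1070 × 0.074 = 79
10–19: 730 × 0.979 = 715
20–29: 2170 × 0.966 = 2096
30–39: 1130 × 0.977 = 1104
40+: 1070 × 0.938 + 200 × 0.532 = 1004 + 106 = 1110
Net migration: 20–29 − 50 → 2046; 40+ − 50 → 1060
End of period: [79, 715, 2046, 1104, 1060]
Period 2:
Births: 1104 × 0.074 = 82
10–19: 79 × 0.979 = 77
20–29: 715 × 0.966 = 691
30–39: 2046 × 0.977 = 1999
40+: 1104 × 0.938 + 1060 × 0.532 = 1036 + 564 = 1600
Net migration: 20–29 − 50 → 641; 40+ − 50 → 1550
End of period: [82, 77, 641, 1999, 1550]
Period 3:
Births: 1999 × 0.074 = 148
10–19: 82 × 0.979 = 80
20–29: 77 × 0.966 = 74
30–39: 641 × 0.977 = 626
40+: 1999 × 0.938 + 1550 × 0.532 = 1875 + 825 = 2700
Net migration: 20–29 − 50 → 24; 40+ − 50 → 2650
End of period: [148, 80, 24, 626, 2650]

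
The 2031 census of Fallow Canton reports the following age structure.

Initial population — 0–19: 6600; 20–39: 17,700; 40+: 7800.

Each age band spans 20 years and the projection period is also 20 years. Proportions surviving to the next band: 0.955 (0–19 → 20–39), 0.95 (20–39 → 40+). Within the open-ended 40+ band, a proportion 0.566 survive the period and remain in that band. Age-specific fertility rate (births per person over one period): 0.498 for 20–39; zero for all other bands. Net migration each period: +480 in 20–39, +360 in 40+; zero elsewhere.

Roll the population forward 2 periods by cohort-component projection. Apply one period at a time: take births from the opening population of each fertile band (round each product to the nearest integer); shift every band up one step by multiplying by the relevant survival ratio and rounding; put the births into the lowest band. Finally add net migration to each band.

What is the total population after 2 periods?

31300

Call the groups 1 to 3, youngest first.
Period 1.
Births: 17700 * 0.498 = 8815
Group 2: 6600 * 0.955 = 6303
Group 3: 17700 * 0.95 + 7800 * 0.566 = 16815 + 4415 = 21230
Net migration: Group 2 + 480 → 6783; Group 3 + 360 → 21590
Population now: 0–19=8815, 20–39=6783, 40+=21590
Period 2.
Births: 6783 * 0.498 = 3378
Group 2: 8815 * 0.955 = 8418
Group 3: 6783 * 0.95 + 21590 * 0.566 = 6444 + 12220 = 18664
Net migration: Group 2 + 480 → 8898; Group 3 + 360 → 19024
Population now: 0–19=3378, 20–39=8898, 40+=19024
Total after period 2: 3378 + 8898 + 19024 = 31300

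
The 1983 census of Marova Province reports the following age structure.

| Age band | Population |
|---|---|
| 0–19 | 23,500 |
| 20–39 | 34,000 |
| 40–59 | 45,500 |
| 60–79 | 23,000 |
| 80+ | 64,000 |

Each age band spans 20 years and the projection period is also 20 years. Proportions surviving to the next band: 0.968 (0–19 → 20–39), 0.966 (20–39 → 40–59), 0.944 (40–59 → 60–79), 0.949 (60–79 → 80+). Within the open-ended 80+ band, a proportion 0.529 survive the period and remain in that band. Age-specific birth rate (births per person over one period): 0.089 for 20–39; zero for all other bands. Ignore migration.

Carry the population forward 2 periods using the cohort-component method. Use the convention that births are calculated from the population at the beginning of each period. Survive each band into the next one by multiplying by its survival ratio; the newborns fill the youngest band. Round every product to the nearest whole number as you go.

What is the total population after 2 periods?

128151

(Groups numbered youngest = 1 to oldest = 5.)
Period 1:
Births: 34000 × 0.089 = 3026
Group 2: 23500 × 0.968 = 22748
Group 3: 34000 × 0.966 = 32844
Group 4: 45500 × 0.944 = 42952
Group 5: 23000 × 0.949 + 64000 × 0.529 = 21827 + 33856 = 55683
End of period: [3026, 22748, 32844, 42952, 55683]
Period 2:
Births: 22748 × 0.089 = 2025
Group 2: 3026 × 0.968 = 2929
Group 3: 22748 × 0.966 = 21975
Group 4: 32844 × 0.944 = 31005
Group 5: 42952 × 0.949 + 55683 × 0.529 = 40761 + 29456 = 70217
End of period: [2025, 2929, 21975, 31005, 70217]
Total after period 2: 2025 + 2929 + 21975 + 31005 + 70217 = 128151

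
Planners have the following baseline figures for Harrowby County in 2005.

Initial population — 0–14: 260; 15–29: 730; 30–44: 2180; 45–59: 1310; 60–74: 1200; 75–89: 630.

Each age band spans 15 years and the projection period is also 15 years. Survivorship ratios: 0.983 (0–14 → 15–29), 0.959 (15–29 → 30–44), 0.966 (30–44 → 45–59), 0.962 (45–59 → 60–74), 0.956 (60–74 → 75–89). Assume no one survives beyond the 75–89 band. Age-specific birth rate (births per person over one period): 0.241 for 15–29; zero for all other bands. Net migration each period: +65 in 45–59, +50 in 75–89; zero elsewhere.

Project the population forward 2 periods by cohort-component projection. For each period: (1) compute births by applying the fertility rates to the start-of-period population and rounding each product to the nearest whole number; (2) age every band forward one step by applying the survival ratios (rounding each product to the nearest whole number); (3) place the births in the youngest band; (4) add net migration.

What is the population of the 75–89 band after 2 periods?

1255

Call the bands 1 to 6, youngest first.
Period 1:
Births: 730 × 0.241 = 176
Band 2: 260 × 0.983 = 256
Band 3: 730 × 0.959 = 700
Band 4: 2180 × 0.966 = 2106
Band 5: 1310 × 0.962 = 1260
Band 6: 1200 × 0.956 = 1147
Net migration: Band 4 + 65 → 2171; Band 6 + 50 → 1197
→ [176, 256, 700, 2171, 1260, 1197]
Period 2:
Births: 256 × 0.241 = 62
Band 2: 176 × 0.983 = 173
Band 3: 256 × 0.959 = 246
Band 4: 700 × 0.966 = 676
Band 5: 2171 × 0.962 = 2089
Band 6: 1260 × 0.956 = 1205
Net migration: Band 4 + 65 → 741; Band 6 + 50 → 1255
→ [62, 173, 246, 741, 2089, 1255]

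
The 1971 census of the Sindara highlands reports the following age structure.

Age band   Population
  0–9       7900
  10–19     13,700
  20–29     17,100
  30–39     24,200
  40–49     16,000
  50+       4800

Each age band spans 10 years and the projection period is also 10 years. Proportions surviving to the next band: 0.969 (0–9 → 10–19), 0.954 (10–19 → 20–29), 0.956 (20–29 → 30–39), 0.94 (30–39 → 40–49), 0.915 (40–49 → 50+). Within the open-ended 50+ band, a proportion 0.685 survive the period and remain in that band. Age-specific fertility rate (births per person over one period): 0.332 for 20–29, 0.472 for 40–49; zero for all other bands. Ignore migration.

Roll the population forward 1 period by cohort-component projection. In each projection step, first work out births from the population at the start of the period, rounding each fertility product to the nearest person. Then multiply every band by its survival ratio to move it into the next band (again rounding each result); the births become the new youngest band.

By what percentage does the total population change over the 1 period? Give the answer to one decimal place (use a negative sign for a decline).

Let band 1 be 0–9 through band 6 = 50+.
Period 1.
Births: 17100 * 0.332 = 5677 ; 16000 * 0.472 = 7552 — total 13229
Band 2: 7900 * 0.969 = 7655
Band 3: 13700 * 0.954 = 13070
Band 4: 17100 * 0.956 = 16348
Band 5: 24200 * 0.94 = 22748
Band 6: 16000 * 0.915 + 4800 * 0.685 = 14640 + 3288 = 17928
Giving 13229 / 7655 / 13070 / 16348 / 22748 / 17928.
Total: 83700 → 90978; change = 7278; percentage change = 8.7%

8.7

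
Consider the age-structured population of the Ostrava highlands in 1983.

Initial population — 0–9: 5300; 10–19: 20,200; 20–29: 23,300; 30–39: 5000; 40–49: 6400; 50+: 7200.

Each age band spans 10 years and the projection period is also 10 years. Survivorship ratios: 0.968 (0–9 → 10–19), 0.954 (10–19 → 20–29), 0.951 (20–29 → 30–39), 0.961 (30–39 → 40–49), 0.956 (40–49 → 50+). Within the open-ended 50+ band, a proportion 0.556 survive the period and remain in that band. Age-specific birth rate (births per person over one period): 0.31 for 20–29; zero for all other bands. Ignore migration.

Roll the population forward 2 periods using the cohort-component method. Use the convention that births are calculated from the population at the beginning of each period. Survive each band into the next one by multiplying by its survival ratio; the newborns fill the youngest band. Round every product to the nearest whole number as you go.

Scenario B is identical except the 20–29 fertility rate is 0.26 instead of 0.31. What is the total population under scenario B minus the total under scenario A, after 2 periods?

-2092

Let group 1 be 0–9 through group 6 = 50+.
Period 1:
Births: 23300 × 0.31 = 7223
Group 2: 5300 × 0.968 = 5130
Group 3: 20200 × 0.954 = 19271
Group 4: 23300 × 0.951 = 22158
Group 5: 5000 × 0.961 = 4805
Group 6: 6400 × 0.956 + 7200 × 0.556 = 6118 + 4003 = 10121
End of period: [7223, 5130, 19271, 22158, 4805, 10121]
Period 2:
Births: 19271 × 0.31 = 5974
Group 2: 7223 × 0.968 = 6992
Group 3: 5130 × 0.954 = 4894
Group 4: 19271 × 0.951 = 18327
Group 5: 22158 × 0.961 = 21294
Group 6: 4805 × 0.956 + 10121 × 0.556 = 4594 + 5627 = 10221
End of period: [5974, 6992, 4894, 18327, 21294, 10221]
Scenario A total after 2 periods: 67702
Scenario B projection —
Period 1:
Births: 23300 × 0.26 = 6058
Group 2: 5300 × 0.968 = 5130
Group 3: 20200 × 0.954 = 19271
Group 4: 23300 × 0.951 = 22158
Group 5: 5000 × 0.961 = 4805
Group 6: 6400 × 0.956 + 7200 × 0.556 = 6118 + 4003 = 10121
End of period: [6058, 5130, 19271, 22158, 4805, 10121]
Period 2:
Births: 19271 × 0.26 = 5010
Group 2: 6058 × 0.968 = 5864
Group 3: 5130 × 0.954 = 4894
Group 4: 19271 × 0.951 = 18327
Group 5: 22158 × 0.961 = 21294
Group 6: 4805 × 0.956 + 10121 × 0.556 = 4594 + 5627 = 10221
End of period: [5010, 5864, 4894, 18327, 21294, 10221]
Scenario B total after 2 periods: 65610
Difference B − A = 65610 − 67702 = -2092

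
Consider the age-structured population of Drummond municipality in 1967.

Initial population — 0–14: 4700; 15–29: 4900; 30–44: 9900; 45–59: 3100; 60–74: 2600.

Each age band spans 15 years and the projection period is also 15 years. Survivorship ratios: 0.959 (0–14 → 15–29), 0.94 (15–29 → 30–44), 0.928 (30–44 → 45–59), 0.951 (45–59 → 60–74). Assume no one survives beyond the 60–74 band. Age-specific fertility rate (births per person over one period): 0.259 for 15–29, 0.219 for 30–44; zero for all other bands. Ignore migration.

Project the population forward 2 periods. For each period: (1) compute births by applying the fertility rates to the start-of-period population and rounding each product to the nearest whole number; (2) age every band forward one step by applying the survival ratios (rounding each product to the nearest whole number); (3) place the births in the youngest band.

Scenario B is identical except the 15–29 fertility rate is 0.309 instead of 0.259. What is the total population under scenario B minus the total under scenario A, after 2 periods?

— Period 1 —
Births: 4900 × 0.259 = 1269, 9900 × 0.219 = 2168 → 3437
15–29: 4700 × 0.959 = 4507
30–44: 4900 × 0.94 = 4606
45–59: 9900 × 0.928 = 9187
60–74: 3100 × 0.951 = 2948
Population now: 0–14=3437, 15–29=4507, 30–44=4606, 45–59=9187, 60–74=2948
— Period 2 —
Births: 4507 × 0.259 = 1167, 4606 × 0.219 = 1009 → 2176
15–29: 3437 × 0.959 = 3296
30–44: 4507 × 0.94 = 4237
45–59: 4606 × 0.928 = 4274
60–74: 9187 × 0.951 = 8737
Population now: 0–14=2176, 15–29=3296, 30–44=4237, 45–59=4274, 60–74=8737
Scenario A total after 2 periods: 22720
Scenario B projection —
— Period 1 —
Births: 4900 × 0.309 = 1514, 9900 × 0.219 = 2168 → 3682
15–29: 4700 × 0.959 = 4507
30–44: 4900 × 0.94 = 4606
45–59: 9900 × 0.928 = 9187
60–74: 3100 × 0.951 = 2948
Population now: 0–14=3682, 15–29=4507, 30–44=4606, 45–59=9187, 60–74=2948
— Period 2 —
Births: 4507 × 0.309 = 1393, 4606 × 0.219 = 1009 → 2402
15–29: 3682 × 0.959 = 3531
30–44: 4507 × 0.94 = 4237
45–59: 4606 × 0.928 = 4274
60–74: 9187 × 0.951 = 8737
Population now: 0–14=2402, 15–29=3531, 30–44=4237, 45–59=4274, 60–74=8737
Scenario B total after 2 periods: 23181
Difference B − A = 23181 − 22720 = 461

461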